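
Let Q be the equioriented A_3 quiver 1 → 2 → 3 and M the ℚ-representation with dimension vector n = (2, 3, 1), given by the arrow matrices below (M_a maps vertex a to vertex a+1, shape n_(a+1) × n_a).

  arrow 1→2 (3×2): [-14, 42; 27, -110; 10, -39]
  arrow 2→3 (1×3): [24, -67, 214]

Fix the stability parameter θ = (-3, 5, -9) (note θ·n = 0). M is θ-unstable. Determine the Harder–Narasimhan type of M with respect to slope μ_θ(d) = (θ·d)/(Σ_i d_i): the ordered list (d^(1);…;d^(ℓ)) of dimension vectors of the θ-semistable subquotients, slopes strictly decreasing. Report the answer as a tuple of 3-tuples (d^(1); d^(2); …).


Via rank(M_{q-1}∘⋯∘M_p): M ≅ I[1,2], I[1,3], I[2,2].
μ_θ-semistable layers: μ^(1)=5; μ^(2)=-2; μ^(3)=-3

((0, 2, 0); (0, 1, 1); (2, 0, 0))


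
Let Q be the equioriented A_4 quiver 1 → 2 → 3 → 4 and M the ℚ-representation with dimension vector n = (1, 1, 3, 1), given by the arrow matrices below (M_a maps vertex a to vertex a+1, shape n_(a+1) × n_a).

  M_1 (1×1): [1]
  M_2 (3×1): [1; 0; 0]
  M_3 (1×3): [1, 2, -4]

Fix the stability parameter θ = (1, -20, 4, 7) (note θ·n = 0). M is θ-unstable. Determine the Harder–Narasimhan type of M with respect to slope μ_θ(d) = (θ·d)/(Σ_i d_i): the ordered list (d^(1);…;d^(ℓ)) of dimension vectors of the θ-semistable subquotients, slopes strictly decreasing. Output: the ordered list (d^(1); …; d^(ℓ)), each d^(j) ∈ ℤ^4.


Barcode: M ≅ I[1,4], I[3,3]^2. HN layers by μ_θ (3 steps, strictly decreasing):
  μ^(1)=7; μ^(2)=4; μ^(3)=-19/2

((0, 0, 0, 1); (0, 0, 3, 0); (1, 1, 0, 0))


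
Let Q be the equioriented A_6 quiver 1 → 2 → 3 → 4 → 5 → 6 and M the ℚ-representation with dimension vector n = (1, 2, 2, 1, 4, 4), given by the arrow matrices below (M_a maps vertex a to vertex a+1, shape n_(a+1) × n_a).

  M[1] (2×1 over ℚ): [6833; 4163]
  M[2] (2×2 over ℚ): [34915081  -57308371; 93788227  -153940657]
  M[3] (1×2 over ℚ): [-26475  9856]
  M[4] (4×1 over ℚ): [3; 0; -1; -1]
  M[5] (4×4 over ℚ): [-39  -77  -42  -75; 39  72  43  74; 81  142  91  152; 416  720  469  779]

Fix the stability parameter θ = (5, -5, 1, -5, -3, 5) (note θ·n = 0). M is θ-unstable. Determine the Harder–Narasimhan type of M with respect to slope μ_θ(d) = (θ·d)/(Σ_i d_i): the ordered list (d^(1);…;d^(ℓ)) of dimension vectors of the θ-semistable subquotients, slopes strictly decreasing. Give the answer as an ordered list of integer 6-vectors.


Via rank(M_{q-1}∘⋯∘M_p): M ≅ I[1,2], I[2,5], I[3,3], I[5,6]^3, I[6,6].
μ_θ-semistable layers: μ^(1)=5; μ^(2)=1; μ^(3)=0; μ^(4)=-7/3; μ^(5)=-3; μ^(6)=-5

((0, 0, 0, 0, 0, 4); (0, 0, 1, 0, 0, 0); (1, 1, 0, 0, 0, 0); (0, 0, 1, 1, 1, 0); (0, 0, 0, 0, 3, 0); (0, 1, 0, 0, 0, 0))


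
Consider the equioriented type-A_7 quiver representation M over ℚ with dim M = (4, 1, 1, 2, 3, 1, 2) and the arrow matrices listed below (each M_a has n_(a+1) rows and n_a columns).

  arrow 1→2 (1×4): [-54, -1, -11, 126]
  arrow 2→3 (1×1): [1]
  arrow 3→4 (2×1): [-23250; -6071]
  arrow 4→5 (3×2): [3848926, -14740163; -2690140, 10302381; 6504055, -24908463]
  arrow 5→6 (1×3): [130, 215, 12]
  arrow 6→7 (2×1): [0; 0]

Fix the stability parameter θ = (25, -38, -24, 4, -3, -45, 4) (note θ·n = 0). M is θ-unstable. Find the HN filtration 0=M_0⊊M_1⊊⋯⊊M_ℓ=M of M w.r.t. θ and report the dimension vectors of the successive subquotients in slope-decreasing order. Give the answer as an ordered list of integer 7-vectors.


Barcode: M ≅ I[1,1]^3, I[1,6], I[4,5], I[5,5], I[7,7]^2. HN layers by μ_θ (5 steps, strictly decreasing):
  μ^(1)=25; μ^(2)=4; μ^(3)=1/2; μ^(4)=-3; μ^(5)=-27/2

((3, 0, 0, 0, 0, 0, 0); (0, 0, 0, 0, 0, 0, 2); (0, 0, 0, 1, 1, 0, 0); (0, 0, 0, 0, 1, 0, 0); (1, 1, 1, 1, 1, 1, 0))


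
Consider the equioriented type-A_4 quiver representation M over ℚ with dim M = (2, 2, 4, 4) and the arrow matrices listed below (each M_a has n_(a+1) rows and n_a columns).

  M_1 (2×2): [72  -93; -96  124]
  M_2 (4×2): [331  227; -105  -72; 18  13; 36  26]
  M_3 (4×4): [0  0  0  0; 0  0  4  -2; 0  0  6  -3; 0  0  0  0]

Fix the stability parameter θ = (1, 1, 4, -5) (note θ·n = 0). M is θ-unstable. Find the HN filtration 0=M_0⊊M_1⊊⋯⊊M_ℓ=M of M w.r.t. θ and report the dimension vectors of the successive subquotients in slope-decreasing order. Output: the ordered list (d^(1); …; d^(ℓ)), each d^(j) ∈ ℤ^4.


Via rank(M_{q-1}∘⋯∘M_p): M ≅ I[1,1], I[1,3], I[2,3], I[3,3], I[3,4], I[4,4]^3.
μ_θ-semistable layers: μ^(1)=4; μ^(2)=1; μ^(3)=-1/2; μ^(4)=-5

((0, 0, 3, 0); (2, 2, 0, 0); (0, 0, 1, 1); (0, 0, 0, 3))


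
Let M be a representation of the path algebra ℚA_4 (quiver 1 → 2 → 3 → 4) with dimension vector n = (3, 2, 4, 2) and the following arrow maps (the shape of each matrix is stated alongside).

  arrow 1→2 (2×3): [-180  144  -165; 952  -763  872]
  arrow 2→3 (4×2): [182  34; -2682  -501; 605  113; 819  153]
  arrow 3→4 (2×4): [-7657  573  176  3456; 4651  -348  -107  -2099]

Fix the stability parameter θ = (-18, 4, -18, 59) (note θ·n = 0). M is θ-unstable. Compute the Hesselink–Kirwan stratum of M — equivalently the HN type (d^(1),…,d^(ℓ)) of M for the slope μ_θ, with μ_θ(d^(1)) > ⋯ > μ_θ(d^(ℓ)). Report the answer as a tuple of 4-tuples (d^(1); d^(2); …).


Barcode: M ≅ I[1,1], I[1,4]^2, I[3,3]^2. HN layers by μ_θ (3 steps, strictly decreasing):
  μ^(1)=59; μ^(2)=-7; μ^(3)=-18

((0, 0, 0, 2); (0, 2, 2, 0); (3, 0, 2, 0))


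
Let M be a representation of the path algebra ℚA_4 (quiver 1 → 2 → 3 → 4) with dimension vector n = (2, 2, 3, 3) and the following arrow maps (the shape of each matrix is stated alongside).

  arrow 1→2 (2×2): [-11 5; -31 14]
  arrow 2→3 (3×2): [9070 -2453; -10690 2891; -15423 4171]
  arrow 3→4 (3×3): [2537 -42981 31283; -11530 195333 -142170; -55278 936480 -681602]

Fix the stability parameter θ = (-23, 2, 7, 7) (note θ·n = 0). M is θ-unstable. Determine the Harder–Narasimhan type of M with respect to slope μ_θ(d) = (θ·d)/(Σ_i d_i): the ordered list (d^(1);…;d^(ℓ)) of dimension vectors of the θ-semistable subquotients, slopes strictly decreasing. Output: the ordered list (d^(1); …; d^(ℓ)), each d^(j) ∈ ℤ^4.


Barcode: M ≅ I[1,4]^2, I[3,3], I[4,4]. HN layers by μ_θ (3 steps, strictly decreasing):
  μ^(1)=7; μ^(2)=2; μ^(3)=-23

((0, 0, 3, 3); (0, 2, 0, 0); (2, 0, 0, 0))


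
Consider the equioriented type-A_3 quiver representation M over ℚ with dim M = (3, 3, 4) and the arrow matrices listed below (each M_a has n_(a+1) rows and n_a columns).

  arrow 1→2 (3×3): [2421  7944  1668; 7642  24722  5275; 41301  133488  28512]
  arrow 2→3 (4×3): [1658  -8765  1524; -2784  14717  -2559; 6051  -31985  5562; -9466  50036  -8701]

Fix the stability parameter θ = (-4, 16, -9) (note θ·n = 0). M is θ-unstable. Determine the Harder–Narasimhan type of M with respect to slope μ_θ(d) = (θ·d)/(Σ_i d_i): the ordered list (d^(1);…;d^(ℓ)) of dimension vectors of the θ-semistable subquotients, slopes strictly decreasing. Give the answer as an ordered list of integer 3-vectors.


Interval decomposition of M: I[1,1], I[1,3]^2, I[2,3], I[3,3].
HN type (ℓ=3): μ^(1)=7/2; μ^(2)=-4; μ^(3)=-9

((0, 3, 3); (3, 0, 0); (0, 0, 1))


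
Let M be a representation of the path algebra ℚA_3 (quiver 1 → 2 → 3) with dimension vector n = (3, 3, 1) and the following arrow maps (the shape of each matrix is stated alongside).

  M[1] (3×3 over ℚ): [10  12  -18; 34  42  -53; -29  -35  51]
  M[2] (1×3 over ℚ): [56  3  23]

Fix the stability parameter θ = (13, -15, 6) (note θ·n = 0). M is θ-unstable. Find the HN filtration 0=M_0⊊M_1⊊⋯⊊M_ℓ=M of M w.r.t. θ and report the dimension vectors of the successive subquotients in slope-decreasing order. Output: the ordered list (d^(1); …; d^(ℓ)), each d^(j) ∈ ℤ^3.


Interval decomposition of M: I[1,2]^2, I[1,3].
HN type (ℓ=2): μ^(1)=6; μ^(2)=-1

((0, 0, 1); (3, 3, 0))


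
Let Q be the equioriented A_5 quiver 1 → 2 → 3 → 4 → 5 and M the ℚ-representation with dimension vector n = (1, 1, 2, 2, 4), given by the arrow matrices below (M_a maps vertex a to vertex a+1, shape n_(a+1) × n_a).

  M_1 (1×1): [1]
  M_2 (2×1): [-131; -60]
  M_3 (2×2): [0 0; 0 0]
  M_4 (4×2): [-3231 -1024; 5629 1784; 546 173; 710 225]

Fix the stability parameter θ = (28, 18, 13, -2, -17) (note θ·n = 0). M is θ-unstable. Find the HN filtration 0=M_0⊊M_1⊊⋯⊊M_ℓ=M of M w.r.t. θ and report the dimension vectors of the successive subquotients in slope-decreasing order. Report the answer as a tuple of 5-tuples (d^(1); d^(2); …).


Interval decomposition of M: I[1,3], I[3,3], I[4,5]^2, I[5,5]^2.
HN type (ℓ=4): μ^(1)=59/3; μ^(2)=13; μ^(3)=-19/2; μ^(4)=-17

((1, 1, 1, 0, 0); (0, 0, 1, 0, 0); (0, 0, 0, 2, 2); (0, 0, 0, 0, 2))


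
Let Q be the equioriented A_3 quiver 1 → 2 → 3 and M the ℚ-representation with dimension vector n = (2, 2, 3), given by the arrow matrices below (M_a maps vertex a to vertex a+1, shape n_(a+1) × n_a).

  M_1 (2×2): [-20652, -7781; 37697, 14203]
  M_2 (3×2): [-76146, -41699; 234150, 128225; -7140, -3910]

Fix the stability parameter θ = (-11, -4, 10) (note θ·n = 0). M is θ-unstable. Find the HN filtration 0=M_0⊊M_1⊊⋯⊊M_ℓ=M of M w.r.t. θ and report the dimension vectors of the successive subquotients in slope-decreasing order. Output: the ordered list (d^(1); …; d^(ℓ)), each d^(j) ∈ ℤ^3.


Interval decomposition of M: I[1,2], I[1,3], I[3,3]^2.
HN type (ℓ=3): μ^(1)=10; μ^(2)=-4; μ^(3)=-11

((0, 0, 3); (0, 2, 0); (2, 0, 0))


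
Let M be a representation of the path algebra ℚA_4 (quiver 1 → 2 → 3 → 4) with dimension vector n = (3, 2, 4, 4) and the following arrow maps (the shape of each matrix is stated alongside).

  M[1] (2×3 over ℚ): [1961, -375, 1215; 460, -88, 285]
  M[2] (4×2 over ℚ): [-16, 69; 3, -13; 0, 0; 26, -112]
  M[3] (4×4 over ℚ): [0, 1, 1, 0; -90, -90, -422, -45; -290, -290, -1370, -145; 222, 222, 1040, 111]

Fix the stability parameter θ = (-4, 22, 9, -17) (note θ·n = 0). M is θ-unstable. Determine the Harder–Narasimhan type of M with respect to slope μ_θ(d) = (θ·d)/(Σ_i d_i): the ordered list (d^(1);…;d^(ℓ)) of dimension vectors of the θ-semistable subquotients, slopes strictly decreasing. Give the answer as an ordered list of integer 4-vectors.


Interval decomposition of M: I[1,1], I[1,3], I[1,4], I[3,4]^2, I[4,4].
HN type (ℓ=4): μ^(1)=31/2; μ^(2)=14/3; μ^(3)=-4; μ^(4)=-17

((0, 1, 1, 0); (0, 1, 1, 1); (3, 0, 2, 2); (0, 0, 0, 1))


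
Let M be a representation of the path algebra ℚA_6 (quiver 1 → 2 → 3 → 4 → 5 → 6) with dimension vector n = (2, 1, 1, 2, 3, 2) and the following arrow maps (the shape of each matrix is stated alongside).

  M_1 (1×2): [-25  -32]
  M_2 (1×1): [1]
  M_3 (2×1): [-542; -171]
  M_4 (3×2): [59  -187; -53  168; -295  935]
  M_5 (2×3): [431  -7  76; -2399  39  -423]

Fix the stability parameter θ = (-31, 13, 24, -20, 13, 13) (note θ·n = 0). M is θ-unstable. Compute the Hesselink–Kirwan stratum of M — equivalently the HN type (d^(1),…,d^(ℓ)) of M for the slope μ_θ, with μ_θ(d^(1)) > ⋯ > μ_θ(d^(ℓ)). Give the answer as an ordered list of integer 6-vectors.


Via rank(M_{q-1}∘⋯∘M_p): M ≅ I[1,1], I[1,6], I[4,6], I[5,5].
μ_θ-semistable layers: μ^(1)=13; μ^(2)=17/3; μ^(3)=-20; μ^(4)=-31

((0, 0, 0, 0, 3, 2); (0, 1, 1, 1, 0, 0); (0, 0, 0, 1, 0, 0); (2, 0, 0, 0, 0, 0))


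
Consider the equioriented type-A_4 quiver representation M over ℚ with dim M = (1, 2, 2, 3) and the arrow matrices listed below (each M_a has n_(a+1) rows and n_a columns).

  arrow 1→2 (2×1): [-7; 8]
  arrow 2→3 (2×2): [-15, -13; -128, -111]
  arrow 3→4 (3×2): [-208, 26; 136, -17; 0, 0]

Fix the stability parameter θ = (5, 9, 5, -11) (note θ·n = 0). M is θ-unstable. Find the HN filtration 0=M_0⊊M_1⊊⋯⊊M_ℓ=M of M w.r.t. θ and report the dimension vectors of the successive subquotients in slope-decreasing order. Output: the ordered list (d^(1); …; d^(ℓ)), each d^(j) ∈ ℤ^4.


Via rank(M_{q-1}∘⋯∘M_p): M ≅ I[1,3], I[2,4], I[4,4]^2.
μ_θ-semistable layers: μ^(1)=7; μ^(2)=5; μ^(3)=1; μ^(4)=-11

((0, 1, 1, 0); (1, 0, 0, 0); (0, 1, 1, 1); (0, 0, 0, 2))


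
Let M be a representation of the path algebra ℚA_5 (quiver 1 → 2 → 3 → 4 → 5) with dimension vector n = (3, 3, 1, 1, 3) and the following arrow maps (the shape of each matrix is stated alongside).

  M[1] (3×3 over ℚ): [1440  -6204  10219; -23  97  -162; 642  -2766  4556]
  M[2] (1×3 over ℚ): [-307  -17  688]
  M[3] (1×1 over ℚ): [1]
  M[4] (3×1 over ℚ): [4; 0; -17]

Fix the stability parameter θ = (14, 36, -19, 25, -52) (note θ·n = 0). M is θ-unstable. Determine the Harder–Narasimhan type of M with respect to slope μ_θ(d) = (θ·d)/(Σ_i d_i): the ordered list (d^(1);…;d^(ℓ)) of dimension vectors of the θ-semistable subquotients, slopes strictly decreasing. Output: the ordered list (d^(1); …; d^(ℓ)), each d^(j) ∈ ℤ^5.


Interval decomposition of M: I[1,1], I[1,2], I[1,5], I[2,2], I[5,5]^2.
HN type (ℓ=4): μ^(1)=36; μ^(2)=14; μ^(3)=4/5; μ^(4)=-52

((0, 2, 0, 0, 0); (2, 0, 0, 0, 0); (1, 1, 1, 1, 1); (0, 0, 0, 0, 2))


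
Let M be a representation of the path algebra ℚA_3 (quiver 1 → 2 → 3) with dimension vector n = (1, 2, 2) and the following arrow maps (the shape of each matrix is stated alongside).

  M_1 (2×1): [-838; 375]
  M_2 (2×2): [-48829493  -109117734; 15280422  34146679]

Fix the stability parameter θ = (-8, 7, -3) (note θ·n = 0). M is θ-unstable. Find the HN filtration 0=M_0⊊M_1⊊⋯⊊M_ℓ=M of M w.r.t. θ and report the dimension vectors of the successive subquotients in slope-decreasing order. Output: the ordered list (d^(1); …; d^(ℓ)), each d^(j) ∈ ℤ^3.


Barcode: M ≅ I[1,3], I[2,3]. HN layers by μ_θ (2 steps, strictly decreasing):
  μ^(1)=2; μ^(2)=-8

((0, 2, 2); (1, 0, 0))


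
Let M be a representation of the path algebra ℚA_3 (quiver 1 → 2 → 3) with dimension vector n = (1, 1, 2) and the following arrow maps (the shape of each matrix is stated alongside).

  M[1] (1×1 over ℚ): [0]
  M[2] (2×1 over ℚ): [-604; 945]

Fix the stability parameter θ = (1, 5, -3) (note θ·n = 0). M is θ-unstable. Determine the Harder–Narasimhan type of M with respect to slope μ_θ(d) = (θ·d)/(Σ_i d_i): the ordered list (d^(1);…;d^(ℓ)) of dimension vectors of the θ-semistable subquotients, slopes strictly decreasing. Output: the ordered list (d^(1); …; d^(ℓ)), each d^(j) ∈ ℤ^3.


Via rank(M_{q-1}∘⋯∘M_p): M ≅ I[1,1], I[2,3], I[3,3].
μ_θ-semistable layers: μ^(1)=1; μ^(2)=-3

((1, 1, 1); (0, 0, 1))


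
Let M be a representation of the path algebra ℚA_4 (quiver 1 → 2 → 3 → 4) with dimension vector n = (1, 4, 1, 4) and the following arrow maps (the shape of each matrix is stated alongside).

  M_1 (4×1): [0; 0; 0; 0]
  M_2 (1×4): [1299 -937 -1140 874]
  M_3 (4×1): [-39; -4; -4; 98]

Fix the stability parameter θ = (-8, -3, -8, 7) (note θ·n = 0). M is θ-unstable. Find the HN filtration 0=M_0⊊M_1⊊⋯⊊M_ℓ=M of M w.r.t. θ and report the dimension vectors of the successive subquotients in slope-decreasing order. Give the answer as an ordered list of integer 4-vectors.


Interval decomposition of M: I[1,1], I[2,2]^3, I[2,4], I[4,4]^3.
HN type (ℓ=4): μ^(1)=7; μ^(2)=-3; μ^(3)=-11/2; μ^(4)=-8

((0, 0, 0, 4); (0, 3, 0, 0); (0, 1, 1, 0); (1, 0, 0, 0))


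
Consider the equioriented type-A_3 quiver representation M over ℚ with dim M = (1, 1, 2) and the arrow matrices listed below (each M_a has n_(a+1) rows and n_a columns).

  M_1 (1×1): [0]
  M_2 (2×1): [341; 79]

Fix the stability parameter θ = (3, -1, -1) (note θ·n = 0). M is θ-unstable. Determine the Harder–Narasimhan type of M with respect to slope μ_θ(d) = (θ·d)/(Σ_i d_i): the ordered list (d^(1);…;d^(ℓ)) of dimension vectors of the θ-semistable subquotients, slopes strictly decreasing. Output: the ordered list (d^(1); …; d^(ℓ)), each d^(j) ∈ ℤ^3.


Barcode: M ≅ I[1,1], I[2,3], I[3,3]. HN layers by μ_θ (2 steps, strictly decreasing):
  μ^(1)=3; μ^(2)=-1

((1, 0, 0); (0, 1, 2))


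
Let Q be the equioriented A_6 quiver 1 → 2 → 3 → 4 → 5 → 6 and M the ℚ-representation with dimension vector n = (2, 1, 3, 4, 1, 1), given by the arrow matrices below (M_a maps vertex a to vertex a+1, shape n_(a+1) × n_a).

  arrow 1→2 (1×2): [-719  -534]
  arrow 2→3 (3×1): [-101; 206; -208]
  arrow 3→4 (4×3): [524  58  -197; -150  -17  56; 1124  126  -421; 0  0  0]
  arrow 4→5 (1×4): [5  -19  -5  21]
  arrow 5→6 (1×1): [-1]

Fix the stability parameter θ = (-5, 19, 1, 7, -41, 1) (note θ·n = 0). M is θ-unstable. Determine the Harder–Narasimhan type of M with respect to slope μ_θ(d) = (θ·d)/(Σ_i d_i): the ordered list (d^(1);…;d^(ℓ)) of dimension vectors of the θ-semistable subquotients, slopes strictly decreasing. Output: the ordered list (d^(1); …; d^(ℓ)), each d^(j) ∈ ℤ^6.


Via rank(M_{q-1}∘⋯∘M_p): M ≅ I[1,1], I[1,3], I[3,4], I[3,6], I[4,4]^2.
μ_θ-semistable layers: μ^(1)=10; μ^(2)=7; μ^(3)=1; μ^(4)=-5; μ^(5)=-11

((0, 1, 1, 0, 0, 0); (0, 0, 0, 3, 0, 0); (0, 0, 1, 0, 0, 1); (2, 0, 0, 0, 0, 0); (0, 0, 1, 1, 1, 0))


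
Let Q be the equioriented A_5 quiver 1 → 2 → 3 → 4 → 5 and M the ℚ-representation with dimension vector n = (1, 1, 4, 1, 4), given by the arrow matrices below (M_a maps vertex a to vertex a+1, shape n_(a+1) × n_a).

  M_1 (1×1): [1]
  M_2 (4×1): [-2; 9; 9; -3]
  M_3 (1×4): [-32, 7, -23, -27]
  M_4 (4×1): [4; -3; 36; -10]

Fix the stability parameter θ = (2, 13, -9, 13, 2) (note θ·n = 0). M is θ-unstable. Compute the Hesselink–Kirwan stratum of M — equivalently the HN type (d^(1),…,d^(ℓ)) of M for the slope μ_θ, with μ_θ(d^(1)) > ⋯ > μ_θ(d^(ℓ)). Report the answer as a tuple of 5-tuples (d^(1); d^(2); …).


Via rank(M_{q-1}∘⋯∘M_p): M ≅ I[1,5], I[3,3]^3, I[5,5]^3.
μ_θ-semistable layers: μ^(1)=15/2; μ^(2)=2; μ^(3)=-9

((0, 0, 0, 1, 1); (1, 1, 1, 0, 3); (0, 0, 3, 0, 0))


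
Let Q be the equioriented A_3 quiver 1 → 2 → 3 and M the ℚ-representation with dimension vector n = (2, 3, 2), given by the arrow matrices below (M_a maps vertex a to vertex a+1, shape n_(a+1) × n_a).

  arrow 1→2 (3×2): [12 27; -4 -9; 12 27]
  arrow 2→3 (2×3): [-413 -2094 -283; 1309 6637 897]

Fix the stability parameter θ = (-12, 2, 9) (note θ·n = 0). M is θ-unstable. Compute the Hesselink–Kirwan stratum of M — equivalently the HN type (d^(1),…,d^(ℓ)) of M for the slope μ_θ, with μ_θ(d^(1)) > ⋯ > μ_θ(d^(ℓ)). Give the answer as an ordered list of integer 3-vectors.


Interval decomposition of M: I[1,1], I[1,3], I[2,2], I[2,3].
HN type (ℓ=3): μ^(1)=9; μ^(2)=2; μ^(3)=-12

((0, 0, 2); (0, 3, 0); (2, 0, 0))


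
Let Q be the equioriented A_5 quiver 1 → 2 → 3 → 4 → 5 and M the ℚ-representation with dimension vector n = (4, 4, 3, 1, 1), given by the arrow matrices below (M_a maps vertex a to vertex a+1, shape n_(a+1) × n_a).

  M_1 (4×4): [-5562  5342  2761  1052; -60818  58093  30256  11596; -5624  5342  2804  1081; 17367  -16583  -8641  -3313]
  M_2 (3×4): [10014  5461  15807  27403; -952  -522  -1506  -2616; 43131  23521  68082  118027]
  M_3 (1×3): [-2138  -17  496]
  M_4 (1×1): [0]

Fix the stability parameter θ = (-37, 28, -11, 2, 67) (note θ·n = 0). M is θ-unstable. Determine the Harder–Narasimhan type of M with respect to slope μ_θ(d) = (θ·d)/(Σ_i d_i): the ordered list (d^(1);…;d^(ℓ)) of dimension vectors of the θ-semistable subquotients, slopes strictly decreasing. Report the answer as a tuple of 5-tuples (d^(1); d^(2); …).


Via rank(M_{q-1}∘⋯∘M_p): M ≅ I[1,2], I[1,3]^2, I[1,4], I[5,5].
μ_θ-semistable layers: μ^(1)=67; μ^(2)=28; μ^(3)=17/2; μ^(4)=19/3; μ^(5)=-37

((0, 0, 0, 0, 1); (0, 1, 0, 0, 0); (0, 2, 2, 0, 0); (0, 1, 1, 1, 0); (4, 0, 0, 0, 0))


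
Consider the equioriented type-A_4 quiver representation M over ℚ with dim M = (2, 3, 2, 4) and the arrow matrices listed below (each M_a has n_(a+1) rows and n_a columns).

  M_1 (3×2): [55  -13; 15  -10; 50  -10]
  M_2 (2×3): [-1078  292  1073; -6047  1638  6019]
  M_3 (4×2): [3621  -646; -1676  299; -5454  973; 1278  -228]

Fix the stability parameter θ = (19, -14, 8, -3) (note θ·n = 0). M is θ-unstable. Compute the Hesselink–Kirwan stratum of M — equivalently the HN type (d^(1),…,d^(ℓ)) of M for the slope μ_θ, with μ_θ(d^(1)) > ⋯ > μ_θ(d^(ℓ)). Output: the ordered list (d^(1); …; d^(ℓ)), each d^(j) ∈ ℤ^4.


Via rank(M_{q-1}∘⋯∘M_p): M ≅ I[1,2], I[1,4], I[2,4], I[4,4]^2.
μ_θ-semistable layers: μ^(1)=5/2; μ^(2)=-3; μ^(3)=-14

((2, 2, 2, 2); (0, 0, 0, 2); (0, 1, 0, 0))


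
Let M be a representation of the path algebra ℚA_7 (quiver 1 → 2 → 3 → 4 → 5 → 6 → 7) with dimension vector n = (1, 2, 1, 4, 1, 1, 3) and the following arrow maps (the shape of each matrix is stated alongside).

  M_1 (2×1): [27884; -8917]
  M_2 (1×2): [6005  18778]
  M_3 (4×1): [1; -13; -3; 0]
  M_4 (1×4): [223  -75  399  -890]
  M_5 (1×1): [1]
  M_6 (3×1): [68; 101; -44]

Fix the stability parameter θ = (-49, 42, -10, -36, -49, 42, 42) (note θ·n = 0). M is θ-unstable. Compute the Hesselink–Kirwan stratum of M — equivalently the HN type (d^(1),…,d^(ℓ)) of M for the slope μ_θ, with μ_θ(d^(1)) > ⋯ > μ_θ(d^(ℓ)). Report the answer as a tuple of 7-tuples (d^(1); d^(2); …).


Interval decomposition of M: I[1,7], I[2,2], I[4,4]^3, I[7,7]^2.
HN type (ℓ=4): μ^(1)=42; μ^(2)=-53/4; μ^(3)=-36; μ^(4)=-49

((0, 1, 0, 0, 0, 1, 3); (0, 1, 1, 1, 1, 0, 0); (0, 0, 0, 3, 0, 0, 0); (1, 0, 0, 0, 0, 0, 0))


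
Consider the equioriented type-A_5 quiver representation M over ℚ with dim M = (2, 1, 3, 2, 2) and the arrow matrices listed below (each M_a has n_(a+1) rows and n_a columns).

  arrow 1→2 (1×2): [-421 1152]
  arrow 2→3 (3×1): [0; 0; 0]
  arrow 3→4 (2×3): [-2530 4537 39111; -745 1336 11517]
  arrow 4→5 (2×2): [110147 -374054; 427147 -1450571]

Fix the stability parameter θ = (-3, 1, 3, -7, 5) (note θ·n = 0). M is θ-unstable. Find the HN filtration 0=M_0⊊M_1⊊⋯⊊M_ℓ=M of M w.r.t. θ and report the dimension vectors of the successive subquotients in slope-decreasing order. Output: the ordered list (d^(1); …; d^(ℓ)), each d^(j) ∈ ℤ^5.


Interval decomposition of M: I[1,1], I[1,2], I[3,3], I[3,5]^2.
HN type (ℓ=5): μ^(1)=5; μ^(2)=3; μ^(3)=1; μ^(4)=-2; μ^(5)=-3

((0, 0, 0, 0, 2); (0, 0, 1, 0, 0); (0, 1, 0, 0, 0); (0, 0, 2, 2, 0); (2, 0, 0, 0, 0))


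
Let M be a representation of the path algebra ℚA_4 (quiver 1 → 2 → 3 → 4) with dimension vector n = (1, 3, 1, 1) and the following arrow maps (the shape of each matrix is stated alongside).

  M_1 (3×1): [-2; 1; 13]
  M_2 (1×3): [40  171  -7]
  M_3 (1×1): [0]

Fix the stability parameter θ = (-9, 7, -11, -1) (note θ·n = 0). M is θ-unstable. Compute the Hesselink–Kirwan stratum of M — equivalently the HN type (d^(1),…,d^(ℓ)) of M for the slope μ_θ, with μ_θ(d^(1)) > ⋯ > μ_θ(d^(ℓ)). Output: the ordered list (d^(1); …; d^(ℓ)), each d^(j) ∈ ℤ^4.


Via rank(M_{q-1}∘⋯∘M_p): M ≅ I[1,2], I[2,2], I[2,3], I[4,4].
μ_θ-semistable layers: μ^(1)=7; μ^(2)=-1; μ^(3)=-2; μ^(4)=-9

((0, 2, 0, 0); (0, 0, 0, 1); (0, 1, 1, 0); (1, 0, 0, 0))


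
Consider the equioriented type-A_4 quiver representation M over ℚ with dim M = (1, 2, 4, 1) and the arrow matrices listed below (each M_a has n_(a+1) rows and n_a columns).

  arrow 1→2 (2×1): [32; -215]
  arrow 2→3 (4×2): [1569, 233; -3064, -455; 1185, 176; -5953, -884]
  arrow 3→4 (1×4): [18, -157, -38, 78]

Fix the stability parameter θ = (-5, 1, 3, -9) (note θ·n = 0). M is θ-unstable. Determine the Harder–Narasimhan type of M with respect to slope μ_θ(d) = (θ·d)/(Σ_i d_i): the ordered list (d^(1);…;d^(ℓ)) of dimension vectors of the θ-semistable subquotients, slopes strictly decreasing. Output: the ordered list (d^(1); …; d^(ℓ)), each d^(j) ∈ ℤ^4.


Via rank(M_{q-1}∘⋯∘M_p): M ≅ I[1,4], I[2,3], I[3,3]^2.
μ_θ-semistable layers: μ^(1)=3; μ^(2)=1; μ^(3)=-5/3; μ^(4)=-5

((0, 0, 3, 0); (0, 1, 0, 0); (0, 1, 1, 1); (1, 0, 0, 0))


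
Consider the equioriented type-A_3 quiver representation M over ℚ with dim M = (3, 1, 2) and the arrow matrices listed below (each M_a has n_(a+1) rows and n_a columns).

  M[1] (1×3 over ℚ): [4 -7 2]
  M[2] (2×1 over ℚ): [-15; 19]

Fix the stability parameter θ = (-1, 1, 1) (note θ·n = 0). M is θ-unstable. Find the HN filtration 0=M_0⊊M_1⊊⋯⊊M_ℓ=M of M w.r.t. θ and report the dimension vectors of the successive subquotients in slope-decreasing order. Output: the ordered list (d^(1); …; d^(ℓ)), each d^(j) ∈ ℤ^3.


Barcode: M ≅ I[1,1]^2, I[1,3], I[3,3]. HN layers by μ_θ (2 steps, strictly decreasing):
  μ^(1)=1; μ^(2)=-1

((0, 1, 2); (3, 0, 0))


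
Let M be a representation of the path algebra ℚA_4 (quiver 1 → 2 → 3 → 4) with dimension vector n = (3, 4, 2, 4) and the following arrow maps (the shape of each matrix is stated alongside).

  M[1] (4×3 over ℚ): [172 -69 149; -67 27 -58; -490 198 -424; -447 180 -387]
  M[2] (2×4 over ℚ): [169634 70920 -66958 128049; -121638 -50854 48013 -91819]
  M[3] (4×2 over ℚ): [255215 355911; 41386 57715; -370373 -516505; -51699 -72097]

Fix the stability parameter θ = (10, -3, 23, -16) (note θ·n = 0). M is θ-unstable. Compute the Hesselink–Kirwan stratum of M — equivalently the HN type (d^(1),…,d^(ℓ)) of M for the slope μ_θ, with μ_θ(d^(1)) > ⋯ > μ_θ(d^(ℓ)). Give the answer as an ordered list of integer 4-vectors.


Via rank(M_{q-1}∘⋯∘M_p): M ≅ I[1,1], I[1,2], I[1,4], I[2,2], I[2,4], I[4,4]^2.
μ_θ-semistable layers: μ^(1)=10; μ^(2)=7/2; μ^(3)=-3; μ^(4)=-16

((1, 0, 0, 0); (2, 2, 2, 2); (0, 2, 0, 0); (0, 0, 0, 2))


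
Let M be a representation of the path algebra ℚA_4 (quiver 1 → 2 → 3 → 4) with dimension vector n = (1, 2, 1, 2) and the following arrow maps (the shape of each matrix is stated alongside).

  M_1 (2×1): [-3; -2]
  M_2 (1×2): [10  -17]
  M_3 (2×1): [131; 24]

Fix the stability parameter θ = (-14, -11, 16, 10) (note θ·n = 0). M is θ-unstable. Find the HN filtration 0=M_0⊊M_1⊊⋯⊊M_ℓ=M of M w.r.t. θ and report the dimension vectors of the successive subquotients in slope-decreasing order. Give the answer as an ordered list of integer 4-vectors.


Interval decomposition of M: I[1,4], I[2,2], I[4,4].
HN type (ℓ=4): μ^(1)=13; μ^(2)=10; μ^(3)=-11; μ^(4)=-14

((0, 0, 1, 1); (0, 0, 0, 1); (0, 2, 0, 0); (1, 0, 0, 0))


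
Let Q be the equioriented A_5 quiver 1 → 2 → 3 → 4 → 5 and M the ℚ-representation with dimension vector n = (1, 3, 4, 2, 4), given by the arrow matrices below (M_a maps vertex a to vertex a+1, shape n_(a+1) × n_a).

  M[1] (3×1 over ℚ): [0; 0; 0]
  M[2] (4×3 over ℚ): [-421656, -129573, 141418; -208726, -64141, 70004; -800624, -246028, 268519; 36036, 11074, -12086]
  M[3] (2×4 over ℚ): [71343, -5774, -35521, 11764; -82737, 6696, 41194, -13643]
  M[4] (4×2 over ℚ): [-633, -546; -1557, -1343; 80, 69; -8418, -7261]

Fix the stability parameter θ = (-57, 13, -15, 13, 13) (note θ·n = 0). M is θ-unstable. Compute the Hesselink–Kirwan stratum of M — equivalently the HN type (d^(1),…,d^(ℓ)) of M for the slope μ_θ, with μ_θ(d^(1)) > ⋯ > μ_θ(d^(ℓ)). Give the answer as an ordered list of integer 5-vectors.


Interval decomposition of M: I[1,1], I[2,3], I[2,5]^2, I[3,3], I[5,5]^2.
HN type (ℓ=4): μ^(1)=13; μ^(2)=-1; μ^(3)=-15; μ^(4)=-57

((0, 0, 0, 2, 4); (0, 3, 3, 0, 0); (0, 0, 1, 0, 0); (1, 0, 0, 0, 0))


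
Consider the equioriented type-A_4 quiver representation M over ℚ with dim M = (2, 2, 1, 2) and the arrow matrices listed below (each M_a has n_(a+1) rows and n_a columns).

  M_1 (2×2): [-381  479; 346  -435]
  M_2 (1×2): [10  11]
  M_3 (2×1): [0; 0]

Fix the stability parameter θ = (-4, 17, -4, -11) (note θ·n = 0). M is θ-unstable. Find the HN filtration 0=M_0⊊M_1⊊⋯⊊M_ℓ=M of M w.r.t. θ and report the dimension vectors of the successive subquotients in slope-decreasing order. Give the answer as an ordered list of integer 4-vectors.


Interval decomposition of M: I[1,2], I[1,3], I[4,4]^2.
HN type (ℓ=4): μ^(1)=17; μ^(2)=13/2; μ^(3)=-4; μ^(4)=-11

((0, 1, 0, 0); (0, 1, 1, 0); (2, 0, 0, 0); (0, 0, 0, 2))


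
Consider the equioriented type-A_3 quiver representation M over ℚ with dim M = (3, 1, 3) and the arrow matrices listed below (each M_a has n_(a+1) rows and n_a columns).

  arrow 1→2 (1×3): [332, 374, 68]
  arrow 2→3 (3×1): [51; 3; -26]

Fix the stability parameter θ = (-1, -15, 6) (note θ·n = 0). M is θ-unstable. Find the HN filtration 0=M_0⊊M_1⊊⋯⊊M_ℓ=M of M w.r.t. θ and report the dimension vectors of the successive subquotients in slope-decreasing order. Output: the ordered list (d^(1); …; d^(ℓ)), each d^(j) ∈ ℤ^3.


Barcode: M ≅ I[1,1]^2, I[1,3], I[3,3]^2. HN layers by μ_θ (3 steps, strictly decreasing):
  μ^(1)=6; μ^(2)=-1; μ^(3)=-8

((0, 0, 3); (2, 0, 0); (1, 1, 0))


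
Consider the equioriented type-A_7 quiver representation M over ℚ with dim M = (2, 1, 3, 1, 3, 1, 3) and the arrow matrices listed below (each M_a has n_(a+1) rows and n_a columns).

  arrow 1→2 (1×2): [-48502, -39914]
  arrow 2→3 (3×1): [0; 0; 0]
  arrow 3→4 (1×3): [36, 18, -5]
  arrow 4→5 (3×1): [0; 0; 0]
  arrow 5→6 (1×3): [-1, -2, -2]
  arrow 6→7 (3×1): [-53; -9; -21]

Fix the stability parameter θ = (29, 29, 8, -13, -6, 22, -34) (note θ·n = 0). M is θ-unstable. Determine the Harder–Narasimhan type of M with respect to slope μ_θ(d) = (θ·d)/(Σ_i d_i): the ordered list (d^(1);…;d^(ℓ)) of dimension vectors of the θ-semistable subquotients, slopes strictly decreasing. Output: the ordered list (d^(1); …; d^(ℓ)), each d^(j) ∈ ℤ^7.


Interval decomposition of M: I[1,1], I[1,2], I[3,3]^2, I[3,4], I[5,5]^2, I[5,7], I[7,7]^2.
HN type (ℓ=5): μ^(1)=29; μ^(2)=8; μ^(3)=-5/2; μ^(4)=-6; μ^(5)=-34

((2, 1, 0, 0, 0, 0, 0); (0, 0, 2, 0, 0, 0, 0); (0, 0, 1, 1, 0, 0, 0); (0, 0, 0, 0, 3, 1, 1); (0, 0, 0, 0, 0, 0, 2))


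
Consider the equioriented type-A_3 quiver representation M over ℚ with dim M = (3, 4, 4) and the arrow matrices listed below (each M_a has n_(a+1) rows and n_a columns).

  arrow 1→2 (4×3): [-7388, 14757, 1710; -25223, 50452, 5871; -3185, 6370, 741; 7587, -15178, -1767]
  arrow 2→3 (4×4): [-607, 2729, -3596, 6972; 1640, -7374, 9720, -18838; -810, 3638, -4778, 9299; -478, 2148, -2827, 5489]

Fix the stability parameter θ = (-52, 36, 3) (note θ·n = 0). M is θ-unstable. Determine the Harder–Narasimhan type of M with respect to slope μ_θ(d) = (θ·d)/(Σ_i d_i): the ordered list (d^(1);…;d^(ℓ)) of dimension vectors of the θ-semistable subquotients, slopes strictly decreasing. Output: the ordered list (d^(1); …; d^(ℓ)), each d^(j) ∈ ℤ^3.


Interval decomposition of M: I[1,1], I[1,3]^2, I[2,3]^2.
HN type (ℓ=2): μ^(1)=39/2; μ^(2)=-52

((0, 4, 4); (3, 0, 0))


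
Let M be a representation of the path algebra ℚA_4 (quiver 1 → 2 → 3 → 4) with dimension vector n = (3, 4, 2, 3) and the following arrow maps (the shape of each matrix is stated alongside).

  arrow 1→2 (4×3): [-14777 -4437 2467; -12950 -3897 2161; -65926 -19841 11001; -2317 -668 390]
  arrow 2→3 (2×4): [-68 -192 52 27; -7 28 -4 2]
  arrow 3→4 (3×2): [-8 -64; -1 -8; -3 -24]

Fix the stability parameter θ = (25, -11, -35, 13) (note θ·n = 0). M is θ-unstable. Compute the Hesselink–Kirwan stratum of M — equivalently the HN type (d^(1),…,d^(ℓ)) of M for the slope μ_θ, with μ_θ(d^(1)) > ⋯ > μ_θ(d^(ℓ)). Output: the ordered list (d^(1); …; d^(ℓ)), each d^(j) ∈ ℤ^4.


Barcode: M ≅ I[1,1], I[1,3], I[1,4], I[2,2]^2, I[4,4]^2. HN layers by μ_θ (4 steps, strictly decreasing):
  μ^(1)=25; μ^(2)=13; μ^(3)=-7; μ^(4)=-11

((1, 0, 0, 0); (0, 0, 0, 3); (2, 2, 2, 0); (0, 2, 0, 0))


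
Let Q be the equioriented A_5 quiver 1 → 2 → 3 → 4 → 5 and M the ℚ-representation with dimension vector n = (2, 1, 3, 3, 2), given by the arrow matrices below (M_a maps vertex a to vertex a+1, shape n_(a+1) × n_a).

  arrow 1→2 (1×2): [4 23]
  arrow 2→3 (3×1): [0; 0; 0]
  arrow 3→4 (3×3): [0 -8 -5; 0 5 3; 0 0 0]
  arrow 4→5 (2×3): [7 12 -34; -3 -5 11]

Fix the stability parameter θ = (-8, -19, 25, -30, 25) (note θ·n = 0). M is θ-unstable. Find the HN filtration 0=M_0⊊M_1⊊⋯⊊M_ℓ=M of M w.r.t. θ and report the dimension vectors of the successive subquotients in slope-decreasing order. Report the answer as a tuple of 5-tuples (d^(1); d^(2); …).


Barcode: M ≅ I[1,1], I[1,2], I[3,3], I[3,5]^2, I[4,4]. HN layers by μ_θ (5 steps, strictly decreasing):
  μ^(1)=25; μ^(2)=-5/2; μ^(3)=-8; μ^(4)=-27/2; μ^(5)=-30

((0, 0, 1, 0, 2); (0, 0, 2, 2, 0); (1, 0, 0, 0, 0); (1, 1, 0, 0, 0); (0, 0, 0, 1, 0))


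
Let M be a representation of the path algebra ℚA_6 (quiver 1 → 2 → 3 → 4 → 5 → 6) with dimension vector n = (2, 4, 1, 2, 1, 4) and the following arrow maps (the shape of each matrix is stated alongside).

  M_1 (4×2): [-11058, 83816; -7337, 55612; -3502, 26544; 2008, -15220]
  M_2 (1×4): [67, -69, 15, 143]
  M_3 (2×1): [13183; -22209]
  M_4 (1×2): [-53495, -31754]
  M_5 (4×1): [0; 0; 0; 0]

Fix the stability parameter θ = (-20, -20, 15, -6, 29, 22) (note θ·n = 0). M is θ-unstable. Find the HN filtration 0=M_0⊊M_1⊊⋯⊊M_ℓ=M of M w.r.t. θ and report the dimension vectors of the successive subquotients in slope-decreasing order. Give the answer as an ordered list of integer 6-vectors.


Barcode: M ≅ I[1,2], I[1,5], I[2,2]^2, I[4,4], I[6,6]^4. HN layers by μ_θ (5 steps, strictly decreasing):
  μ^(1)=29; μ^(2)=22; μ^(3)=9/2; μ^(4)=-6; μ^(5)=-20

((0, 0, 0, 0, 1, 0); (0, 0, 0, 0, 0, 4); (0, 0, 1, 1, 0, 0); (0, 0, 0, 1, 0, 0); (2, 4, 0, 0, 0, 0))


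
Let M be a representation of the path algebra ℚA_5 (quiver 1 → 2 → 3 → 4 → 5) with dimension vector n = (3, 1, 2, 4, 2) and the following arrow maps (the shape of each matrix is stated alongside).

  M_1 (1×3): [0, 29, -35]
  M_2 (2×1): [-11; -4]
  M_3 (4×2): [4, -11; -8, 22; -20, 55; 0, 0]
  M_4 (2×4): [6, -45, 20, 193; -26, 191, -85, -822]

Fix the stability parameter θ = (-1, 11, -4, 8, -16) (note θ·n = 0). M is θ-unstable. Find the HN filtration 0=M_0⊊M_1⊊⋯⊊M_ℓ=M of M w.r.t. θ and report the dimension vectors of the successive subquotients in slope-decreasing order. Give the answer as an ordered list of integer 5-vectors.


Via rank(M_{q-1}∘⋯∘M_p): M ≅ I[1,1]^2, I[1,3], I[3,5], I[4,4]^2, I[4,5].
μ_θ-semistable layers: μ^(1)=8; μ^(2)=7/2; μ^(3)=-1; μ^(4)=-4

((0, 0, 0, 2, 0); (0, 1, 1, 0, 0); (3, 0, 0, 0, 0); (0, 0, 1, 2, 2))


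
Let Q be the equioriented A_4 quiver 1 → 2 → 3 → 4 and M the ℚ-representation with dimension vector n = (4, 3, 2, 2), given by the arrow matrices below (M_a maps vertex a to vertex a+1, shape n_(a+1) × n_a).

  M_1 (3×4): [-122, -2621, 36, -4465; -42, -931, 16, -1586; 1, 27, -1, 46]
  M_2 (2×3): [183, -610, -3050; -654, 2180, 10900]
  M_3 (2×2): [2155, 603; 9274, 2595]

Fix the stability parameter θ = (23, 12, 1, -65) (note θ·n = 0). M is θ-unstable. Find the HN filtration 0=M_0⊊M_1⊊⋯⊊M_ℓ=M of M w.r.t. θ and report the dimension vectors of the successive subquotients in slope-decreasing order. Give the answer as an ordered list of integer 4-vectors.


Interval decomposition of M: I[1,1], I[1,2]^2, I[1,4], I[3,4].
HN type (ℓ=4): μ^(1)=23; μ^(2)=35/2; μ^(3)=-29/4; μ^(4)=-32

((1, 0, 0, 0); (2, 2, 0, 0); (1, 1, 1, 1); (0, 0, 1, 1))


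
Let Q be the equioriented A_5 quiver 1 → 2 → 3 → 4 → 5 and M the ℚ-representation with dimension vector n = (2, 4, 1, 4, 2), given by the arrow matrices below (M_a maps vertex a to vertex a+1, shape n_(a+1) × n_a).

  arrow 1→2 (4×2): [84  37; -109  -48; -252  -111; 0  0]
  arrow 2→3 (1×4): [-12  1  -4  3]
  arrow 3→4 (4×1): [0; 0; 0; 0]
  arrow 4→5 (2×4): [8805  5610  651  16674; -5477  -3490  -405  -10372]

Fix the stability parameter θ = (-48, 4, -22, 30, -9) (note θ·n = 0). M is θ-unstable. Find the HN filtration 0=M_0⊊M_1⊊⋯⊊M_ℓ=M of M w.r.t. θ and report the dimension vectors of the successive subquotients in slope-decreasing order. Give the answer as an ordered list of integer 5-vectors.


Via rank(M_{q-1}∘⋯∘M_p): M ≅ I[1,2], I[1,3], I[2,2]^2, I[4,4]^2, I[4,5]^2.
μ_θ-semistable layers: μ^(1)=30; μ^(2)=21/2; μ^(3)=4; μ^(4)=-9; μ^(5)=-48

((0, 0, 0, 2, 0); (0, 0, 0, 2, 2); (0, 3, 0, 0, 0); (0, 1, 1, 0, 0); (2, 0, 0, 0, 0))


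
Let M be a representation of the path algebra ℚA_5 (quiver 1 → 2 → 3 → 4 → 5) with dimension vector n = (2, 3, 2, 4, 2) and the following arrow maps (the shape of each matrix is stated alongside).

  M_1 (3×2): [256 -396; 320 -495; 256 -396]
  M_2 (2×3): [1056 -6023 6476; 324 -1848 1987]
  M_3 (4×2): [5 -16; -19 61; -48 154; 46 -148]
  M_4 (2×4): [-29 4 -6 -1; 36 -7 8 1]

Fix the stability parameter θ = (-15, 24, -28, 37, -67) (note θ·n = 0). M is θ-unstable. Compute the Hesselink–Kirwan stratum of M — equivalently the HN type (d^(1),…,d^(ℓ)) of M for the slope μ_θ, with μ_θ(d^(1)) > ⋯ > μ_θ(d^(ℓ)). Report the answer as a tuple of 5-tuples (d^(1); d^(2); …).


Via rank(M_{q-1}∘⋯∘M_p): M ≅ I[1,1], I[1,5], I[2,2], I[2,5], I[4,4]^2.
μ_θ-semistable layers: μ^(1)=37; μ^(2)=24; μ^(3)=-17/2; μ^(4)=-15

((0, 0, 0, 2, 0); (0, 1, 0, 0, 0); (0, 2, 2, 2, 2); (2, 0, 0, 0, 0))


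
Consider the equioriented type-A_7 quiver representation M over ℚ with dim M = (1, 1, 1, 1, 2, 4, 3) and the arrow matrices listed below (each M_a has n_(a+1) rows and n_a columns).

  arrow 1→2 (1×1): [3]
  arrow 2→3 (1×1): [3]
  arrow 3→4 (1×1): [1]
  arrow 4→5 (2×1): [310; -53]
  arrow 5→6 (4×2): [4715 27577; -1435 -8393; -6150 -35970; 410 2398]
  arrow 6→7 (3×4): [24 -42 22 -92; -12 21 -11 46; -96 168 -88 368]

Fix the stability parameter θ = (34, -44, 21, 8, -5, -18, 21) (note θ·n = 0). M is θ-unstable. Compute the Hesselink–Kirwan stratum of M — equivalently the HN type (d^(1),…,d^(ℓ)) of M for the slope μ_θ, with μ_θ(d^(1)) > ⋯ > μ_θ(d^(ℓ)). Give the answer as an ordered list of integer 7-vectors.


Interval decomposition of M: I[1,7], I[5,5], I[6,6]^3, I[7,7]^2.
HN type (ℓ=4): μ^(1)=21; μ^(2)=3/2; μ^(3)=-5; μ^(4)=-18

((0, 0, 0, 0, 0, 0, 3); (0, 0, 1, 1, 1, 1, 0); (1, 1, 0, 0, 1, 0, 0); (0, 0, 0, 0, 0, 3, 0))


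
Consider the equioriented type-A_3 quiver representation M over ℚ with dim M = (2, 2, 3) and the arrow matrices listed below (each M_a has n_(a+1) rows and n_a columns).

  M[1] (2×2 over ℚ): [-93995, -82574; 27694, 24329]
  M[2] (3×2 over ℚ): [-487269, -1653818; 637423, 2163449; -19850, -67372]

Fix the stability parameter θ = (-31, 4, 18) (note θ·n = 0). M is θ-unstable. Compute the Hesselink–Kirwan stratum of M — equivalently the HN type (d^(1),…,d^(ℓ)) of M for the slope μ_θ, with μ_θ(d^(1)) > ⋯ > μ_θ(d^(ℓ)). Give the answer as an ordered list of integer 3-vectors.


Barcode: M ≅ I[1,3]^2, I[3,3]. HN layers by μ_θ (3 steps, strictly decreasing):
  μ^(1)=18; μ^(2)=4; μ^(3)=-31

((0, 0, 3); (0, 2, 0); (2, 0, 0))


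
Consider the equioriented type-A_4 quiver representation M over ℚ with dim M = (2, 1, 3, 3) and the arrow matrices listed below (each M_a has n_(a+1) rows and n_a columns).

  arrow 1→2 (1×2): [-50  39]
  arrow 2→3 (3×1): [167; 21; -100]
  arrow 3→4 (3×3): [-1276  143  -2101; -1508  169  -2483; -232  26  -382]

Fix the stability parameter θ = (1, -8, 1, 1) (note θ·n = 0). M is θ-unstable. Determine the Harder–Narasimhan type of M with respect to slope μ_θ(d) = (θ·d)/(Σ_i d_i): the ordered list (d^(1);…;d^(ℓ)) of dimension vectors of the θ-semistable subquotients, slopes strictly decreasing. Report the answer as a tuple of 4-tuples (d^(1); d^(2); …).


Interval decomposition of M: I[1,1], I[1,4], I[3,3]^2, I[4,4]^2.
HN type (ℓ=2): μ^(1)=1; μ^(2)=-7/2

((1, 0, 3, 3); (1, 1, 0, 0))
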